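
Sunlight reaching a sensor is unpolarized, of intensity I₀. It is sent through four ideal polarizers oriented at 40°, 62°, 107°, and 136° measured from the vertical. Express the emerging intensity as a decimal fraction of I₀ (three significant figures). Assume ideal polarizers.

≈ 0.164 I₀

Unpolarized light through the first polarizer → I₁ = ½ I₀, now polarized at 40°.
I₂ = I₁ cos²(62° − 40°) = 0.5 I₀ · cos²(22°) = 0.4298 I₀.
I₃ = I₂ cos²(107° − 62°) = 0.4298 I₀ · cos²(45°) = 0.2149 I₀.
I₄ = I₃ cos²(136° − 107°) = 0.2149 I₀ · cos²(29°) = 0.1644 I₀.
Transmitted fraction = 0.1644.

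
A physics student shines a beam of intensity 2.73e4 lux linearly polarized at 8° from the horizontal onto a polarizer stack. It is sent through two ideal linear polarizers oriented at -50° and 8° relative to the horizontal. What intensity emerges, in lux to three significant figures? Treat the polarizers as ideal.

I ≈ 2150 lux

I₁ = 2.73e4 lux · cos²(58°) = 7666 lux.
I₂ = I₁ · cos²(58°) = 7666 · 0.2808 = 2153 lux.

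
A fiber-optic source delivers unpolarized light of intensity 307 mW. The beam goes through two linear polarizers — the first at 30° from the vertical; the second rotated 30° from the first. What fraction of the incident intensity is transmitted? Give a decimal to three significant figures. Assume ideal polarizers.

I/I₀ ≈ 0.375

Unpolarized light through the first polarizer → I₁ = 307 mW/2 = 153.5 mW, polarized at 30°.
I₂ = I₁ · cos²(30°) = 153.5 · 0.75 = 115.1 mW.
Transmitted fraction = 0.375.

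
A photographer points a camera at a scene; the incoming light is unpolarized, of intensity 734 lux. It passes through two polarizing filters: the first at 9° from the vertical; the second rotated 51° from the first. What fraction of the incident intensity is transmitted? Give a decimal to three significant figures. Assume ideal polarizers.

Unpolarized light through the first polarizer → I₁ = 734 lux/2 = 367 lux, polarized at 9°.
I₂ = I₁ · cos²(51°) = 367 · 0.396 = 145.3 lux.
Transmitted fraction = 0.198.

I/I₀ ≈ 0.198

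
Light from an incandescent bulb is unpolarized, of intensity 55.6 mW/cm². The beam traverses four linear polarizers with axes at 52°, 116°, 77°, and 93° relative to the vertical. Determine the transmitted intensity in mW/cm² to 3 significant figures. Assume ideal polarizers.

I ≈ 2.98 mW/cm²

Unpolarized light through the first polarizer → I₁ = 55.6 mW/cm²/2 = 27.8 mW/cm², polarized at 52°.
I₂ = I₁ · cos²(64°) = 27.8 · 0.1922 = 5.342 mW/cm².
I₃ = I₂ · cos²(39°) = 5.342 · 0.604 = 3.227 mW/cm².
I₄ = I₃ · cos²(16°) = 3.227 · 0.924 = 2.981 mW/cm².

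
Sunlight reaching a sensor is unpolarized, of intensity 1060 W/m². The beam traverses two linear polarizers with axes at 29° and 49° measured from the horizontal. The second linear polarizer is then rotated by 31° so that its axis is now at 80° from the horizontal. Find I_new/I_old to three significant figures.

Before rotation:
Unpolarized light through the first polarizer → I₁ = ½ I₀, now polarized at 29°.
I₂ = I₁ cos²(49° − 29°) = 0.5 I₀ · cos²(20°) = 0.4415 I₀.
After rotation:
Unpolarized light through the first polarizer → I₁ = ½ I₀, now polarized at 29°.
I₂ = I₁ cos²(80° − 29°) = 0.5 I₀ · cos²(51°) = 0.198 I₀.
Ratio = 0.198 / 0.4415 = 0.4485.

I_new/I_old ≈ 0.449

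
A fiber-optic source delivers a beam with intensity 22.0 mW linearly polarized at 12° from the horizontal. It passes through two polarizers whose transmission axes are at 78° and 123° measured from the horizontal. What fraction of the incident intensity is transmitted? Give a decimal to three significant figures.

I/I₀ ≈ 0.0827

By Malus's law, I₁ = 22.0 mW · cos²(66°) = 3.64 mW.
I₂ = I₁ · cos²(45°) = 3.64 · 0.5 = 1.82 mW.
Transmitted fraction = 0.08272.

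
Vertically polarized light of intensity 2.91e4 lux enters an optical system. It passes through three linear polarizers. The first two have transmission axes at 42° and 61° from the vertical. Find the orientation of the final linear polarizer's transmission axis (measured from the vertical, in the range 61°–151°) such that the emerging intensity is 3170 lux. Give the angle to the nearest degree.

I₁ = I₀ cos²(42° − 0°) = I₀ cos²(42°) = 0.5523 I₀.
I₂ = I₁ cos²(61° − 42°) = 0.5523 I₀ · cos²(19°) = 0.4937 I₀.
Target fraction: 3170 / 2.91e4 lux = 0.1089 of I₀.
Need I₃/I₀ = 0.1089, so cos²(θ − 61°) = 0.1089 / 0.4937 = 0.2206.
θ − 61° = arccos(√0.2206) = 62.0°, giving θ ≈ 61 + 62.0 = 123.0°.

θ ≈ 123°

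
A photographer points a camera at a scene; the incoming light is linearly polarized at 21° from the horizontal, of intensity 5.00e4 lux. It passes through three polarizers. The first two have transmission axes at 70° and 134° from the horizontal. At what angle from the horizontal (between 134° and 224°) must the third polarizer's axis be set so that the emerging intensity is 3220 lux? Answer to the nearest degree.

By Malus's law, I₁ = I₀ cos²(70° − 21°) = I₀ cos²(49°) = 0.4304 I₀.
I₂ = I₁ cos²(134° − 70°) = 0.4304 I₀ · cos²(64°) = 0.08271 I₀.
Target fraction: 3220 / 5.00e4 lux = 0.0644 of I₀.
Need I₃/I₀ = 0.0644, so cos²(θ − 134°) = 0.0644 / 0.08271 = 0.7786.
θ − 134° = arccos(√0.7786) = 28.1°, giving θ ≈ 134 + 28.1 = 162.1°.

θ ≈ 162°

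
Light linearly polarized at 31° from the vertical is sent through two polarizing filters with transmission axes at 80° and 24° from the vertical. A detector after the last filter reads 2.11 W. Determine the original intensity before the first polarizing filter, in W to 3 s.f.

I₀ ≈ 15.7 W

I₁ = I₀ cos²(80° − 31°) = I₀ cos²(49°) = 0.4304 I₀.
I₂ = I₁ cos²(24° − 80°) = 0.4304 I₀ · cos²(56°) = 0.1346 I₀.
So 2.11 W = 0.1346 I₀, giving I₀ = 2.11/0.1346 = 15.68 W.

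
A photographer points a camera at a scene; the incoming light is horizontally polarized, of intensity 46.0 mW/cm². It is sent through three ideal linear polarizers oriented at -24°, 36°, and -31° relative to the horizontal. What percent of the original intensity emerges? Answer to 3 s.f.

≈ 3.19%

I₁ = 46.0 mW/cm² · cos²(24°) = 38.39 mW/cm².
I₂ = I₁ · cos²(60°) = 38.39 · 0.25 = 9.598 mW/cm².
I₃ = I₂ · cos²(67°) = 9.598 · 0.1527 = 1.465 mW/cm².
That is 3.185% of the incident intensity.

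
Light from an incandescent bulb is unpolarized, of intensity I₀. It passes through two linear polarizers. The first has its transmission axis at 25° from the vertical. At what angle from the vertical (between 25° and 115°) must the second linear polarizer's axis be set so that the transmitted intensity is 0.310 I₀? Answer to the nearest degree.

θ ≈ 63°

Unpolarized light through the first polarizer → I₁ = ½ I₀, now polarized at 25°.
Need I₂/I₀ = 0.31, so cos²(θ − 25°) = 0.31 / 0.5 = 0.62.
θ − 25° = arccos(√0.62) = 38.1°, giving θ ≈ 25 + 38.1 = 63.1°.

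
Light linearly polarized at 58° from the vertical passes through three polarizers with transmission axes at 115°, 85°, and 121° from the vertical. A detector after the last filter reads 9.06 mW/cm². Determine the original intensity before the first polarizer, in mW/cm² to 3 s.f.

By Malus's law, I₁ = I₀ cos²(115° − 58°) = I₀ cos²(57°) = 0.2966 I₀.
I₂ = I₁ cos²(85° − 115°) = 0.2966 I₀ · cos²(30°) = 0.2225 I₀.
I₃ = I₂ cos²(121° − 85°) = 0.2225 I₀ · cos²(36°) = 0.1456 I₀.
So 9.06 mW/cm² = 0.1456 I₀, giving I₀ = 9.06/0.1456 = 62.22 mW/cm².

I₀ ≈ 62.2 mW/cm²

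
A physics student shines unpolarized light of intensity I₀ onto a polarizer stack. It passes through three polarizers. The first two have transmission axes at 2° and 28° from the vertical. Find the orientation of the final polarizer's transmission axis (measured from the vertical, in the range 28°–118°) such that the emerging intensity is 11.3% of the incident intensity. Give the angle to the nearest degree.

Unpolarized light through the first polarizer → I₁ = ½ I₀, now polarized at 2°.
I₂ = I₁ cos²(28° − 2°) = 0.5 I₀ · cos²(26°) = 0.4039 I₀.
Need I₃/I₀ = 0.113, so cos²(θ − 28°) = 0.113 / 0.4039 = 0.2798.
θ − 28° = arccos(√0.2798) = 58.1°, giving θ ≈ 28 + 58.1 = 86.1°.

θ ≈ 86°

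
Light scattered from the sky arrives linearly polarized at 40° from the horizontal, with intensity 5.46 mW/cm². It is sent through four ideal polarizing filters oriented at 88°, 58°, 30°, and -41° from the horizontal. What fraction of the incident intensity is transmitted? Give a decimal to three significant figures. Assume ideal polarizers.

By Malus's law, I₁ = 5.46 mW/cm² · cos²(48°) = 2.445 mW/cm².
I₂ = I₁ · cos²(30°) = 2.445 · 0.75 = 1.833 mW/cm².
I₃ = I₂ · cos²(28°) = 1.833 · 0.7796 = 1.429 mW/cm².
I₄ = I₃ · cos²(71°) = 1.429 · 0.106 = 0.1515 mW/cm².
Transmitted fraction = 0.02775.

I/I₀ ≈ 0.0277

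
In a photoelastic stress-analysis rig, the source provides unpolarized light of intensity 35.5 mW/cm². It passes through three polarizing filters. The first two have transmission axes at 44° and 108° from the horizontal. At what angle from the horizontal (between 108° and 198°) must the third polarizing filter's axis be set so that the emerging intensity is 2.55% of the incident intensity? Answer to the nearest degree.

θ ≈ 167°

Unpolarized light through the first polarizer → I₁ = ½ I₀, now polarized at 44°.
I₂ = I₁ cos²(108° − 44°) = 0.5 I₀ · cos²(64°) = 0.09608 I₀.
Need I₃/I₀ = 0.0255, so cos²(θ − 108°) = 0.0255 / 0.09608 = 0.2654.
θ − 108° = arccos(√0.2654) = 59.0°, giving θ ≈ 108 + 59.0 = 167.0°.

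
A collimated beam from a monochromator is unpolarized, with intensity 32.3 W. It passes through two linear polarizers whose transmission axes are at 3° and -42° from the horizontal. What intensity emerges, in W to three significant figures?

Unpolarized light through the first polarizer → I₁ = 32.3 W/2 = 16.15 W, polarized at 3°.
I₂ = I₁ · cos²(45°) = 16.15 · 0.5 = 8.075 W.

I ≈ 8.08 W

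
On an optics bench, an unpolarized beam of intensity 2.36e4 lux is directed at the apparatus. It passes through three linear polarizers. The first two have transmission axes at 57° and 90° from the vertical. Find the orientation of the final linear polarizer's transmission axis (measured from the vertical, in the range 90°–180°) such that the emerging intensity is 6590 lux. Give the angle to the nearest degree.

Unpolarized light through the first polarizer → I₁ = ½ I₀, now polarized at 57°.
I₂ = I₁ cos²(90° − 57°) = 0.5 I₀ · cos²(33°) = 0.3517 I₀.
Target fraction: 6590 / 2.36e4 lux = 0.2792 of I₀.
Need I₃/I₀ = 0.2792, so cos²(θ − 90°) = 0.2792 / 0.3517 = 0.794.
θ − 90° = arccos(√0.794) = 27.0°, giving θ ≈ 90 + 27.0 = 117.0°.

θ ≈ 117°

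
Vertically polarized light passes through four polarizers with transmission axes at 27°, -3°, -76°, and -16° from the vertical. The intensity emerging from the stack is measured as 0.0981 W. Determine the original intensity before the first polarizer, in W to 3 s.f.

I₀ ≈ 7.71 W

By Malus's law, I₁ = I₀ cos²(27° − 0°) = I₀ cos²(27°) = 0.7939 I₀.
I₂ = I₁ cos²(-3° − 27°) = 0.7939 I₀ · cos²(30°) = 0.5954 I₀.
I₃ = I₂ cos²(-76° + 3°) = 0.5954 I₀ · cos²(73°) = 0.0509 I₀.
I₄ = I₃ cos²(-16° + 76°) = 0.0509 I₀ · cos²(60°) = 0.01272 I₀.
So 0.0981 W = 0.01272 I₀, giving I₀ = 0.0981/0.01272 = 7.71 W.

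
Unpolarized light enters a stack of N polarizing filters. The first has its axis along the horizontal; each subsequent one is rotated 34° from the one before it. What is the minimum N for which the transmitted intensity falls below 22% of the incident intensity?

N = 4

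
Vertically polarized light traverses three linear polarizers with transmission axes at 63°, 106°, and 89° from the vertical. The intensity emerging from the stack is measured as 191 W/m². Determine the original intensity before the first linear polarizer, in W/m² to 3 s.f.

I₀ ≈ 1890 W/m²

I₁ = I₀ cos²(63° − 0°) = I₀ cos²(63°) = 0.2061 I₀.
I₂ = I₁ cos²(106° − 63°) = 0.2061 I₀ · cos²(43°) = 0.1102 I₀.
I₃ = I₂ cos²(89° − 106°) = 0.1102 I₀ · cos²(17°) = 0.1008 I₀.
So 191 W/m² = 0.1008 I₀, giving I₀ = 191/0.1008 = 1894 W/m².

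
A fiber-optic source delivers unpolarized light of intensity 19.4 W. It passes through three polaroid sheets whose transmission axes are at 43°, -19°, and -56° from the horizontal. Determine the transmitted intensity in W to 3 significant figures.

Unpolarized light through the first polarizer → I₁ = 19.4 W/2 = 9.7 W, polarized at 43°.
I₂ = I₁ · cos²(62°) = 9.7 · 0.2204 = 2.138 W.
I₃ = I₂ · cos²(37°) = 2.138 · 0.6378 = 1.364 W.

I ≈ 1.36 W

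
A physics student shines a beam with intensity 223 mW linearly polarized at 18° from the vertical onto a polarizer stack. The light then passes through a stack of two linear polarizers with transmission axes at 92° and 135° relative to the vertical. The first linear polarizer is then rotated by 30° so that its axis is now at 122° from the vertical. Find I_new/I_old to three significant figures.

Before rotation:
By Malus's law, I₁ = I₀ cos²(92° − 18°) = I₀ cos²(74°) = 0.07598 I₀.
I₂ = I₁ cos²(135° − 92°) = 0.07598 I₀ · cos²(43°) = 0.04064 I₀.
After rotation:
I₁ = I₀ cos²(122° − 18°) = I₀ cos²(76°) = 0.05853 I₀.
I₂ = I₁ cos²(135° − 122°) = 0.05853 I₀ · cos²(13°) = 0.05556 I₀.
Ratio = 0.05556 / 0.04064 = 1.367.

I_new/I_old ≈ 1.37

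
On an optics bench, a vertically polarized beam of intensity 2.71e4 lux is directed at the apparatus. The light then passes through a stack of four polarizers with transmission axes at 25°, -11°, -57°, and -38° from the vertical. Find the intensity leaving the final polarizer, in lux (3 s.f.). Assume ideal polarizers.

I ≈ 6290 lux

I₁ = 2.71e4 lux · cos²(25°) = 2.226e+04 lux.
I₂ = I₁ · cos²(36°) = 2.226e+04 · 0.6545 = 1.457e+04 lux.
I₃ = I₂ · cos²(46°) = 1.457e+04 · 0.4826 = 7030 lux.
I₄ = I₃ · cos²(19°) = 7030 · 0.894 = 6285 lux.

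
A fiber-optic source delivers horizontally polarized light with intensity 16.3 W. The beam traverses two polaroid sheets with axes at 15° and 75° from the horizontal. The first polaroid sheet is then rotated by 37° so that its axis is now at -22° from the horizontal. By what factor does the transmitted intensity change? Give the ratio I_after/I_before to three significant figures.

I_new/I_old ≈ 0.0547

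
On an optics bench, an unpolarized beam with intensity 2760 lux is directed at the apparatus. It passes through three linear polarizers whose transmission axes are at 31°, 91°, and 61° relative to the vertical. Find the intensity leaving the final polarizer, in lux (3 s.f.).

Unpolarized light through the first polarizer → I₁ = 2760 lux/2 = 1380 lux, polarized at 31°.
I₂ = I₁ · cos²(60°) = 1380 · 0.25 = 345 lux.
I₃ = I₂ · cos²(30°) = 345 · 0.75 = 258.8 lux.

I ≈ 259 lux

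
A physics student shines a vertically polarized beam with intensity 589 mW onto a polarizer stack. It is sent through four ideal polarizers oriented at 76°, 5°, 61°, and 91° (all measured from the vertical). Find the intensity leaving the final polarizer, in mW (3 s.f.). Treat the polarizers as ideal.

By Malus's law, I₁ = 589 mW · cos²(76°) = 34.47 mW.
I₂ = I₁ · cos²(71°) = 34.47 · 0.106 = 3.654 mW.
I₃ = I₂ · cos²(56°) = 3.654 · 0.3127 = 1.143 mW.
I₄ = I₃ · cos²(30°) = 1.143 · 0.75 = 0.8569 mW.

I ≈ 0.857 mW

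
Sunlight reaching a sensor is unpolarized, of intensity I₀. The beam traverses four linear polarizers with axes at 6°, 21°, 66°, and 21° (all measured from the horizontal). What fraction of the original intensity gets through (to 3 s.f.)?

Unpolarized light through the first polarizer → I₁ = ½ I₀, now polarized at 6°.
I₂ = I₁ cos²(21° − 6°) = 0.5 I₀ · cos²(15°) = 0.4665 I₀.
I₃ = I₂ cos²(66° − 21°) = 0.4665 I₀ · cos²(45°) = 0.2333 I₀.
I₄ = I₃ cos²(21° − 66°) = 0.2333 I₀ · cos²(45°) = 0.1166 I₀.
Transmitted fraction = 0.1166.

≈ 0.117 I₀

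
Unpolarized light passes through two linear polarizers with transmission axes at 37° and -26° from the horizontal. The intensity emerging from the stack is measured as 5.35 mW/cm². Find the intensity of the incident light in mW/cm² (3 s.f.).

I₀ ≈ 51.9 mW/cm²

Unpolarized light through the first polarizer → I₁ = ½ I₀, now polarized at 37°.
I₂ = I₁ cos²(-26° − 37°) = 0.5 I₀ · cos²(63°) = 0.1031 I₀.
So 5.35 mW/cm² = 0.1031 I₀, giving I₀ = 5.35/0.1031 = 51.91 mW/cm².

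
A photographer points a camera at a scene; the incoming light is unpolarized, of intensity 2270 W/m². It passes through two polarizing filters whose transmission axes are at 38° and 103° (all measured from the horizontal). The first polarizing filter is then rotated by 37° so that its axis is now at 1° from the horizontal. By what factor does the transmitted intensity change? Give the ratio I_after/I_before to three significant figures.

Before rotation:
Unpolarized light through the first polarizer → I₁ = ½ I₀, now polarized at 38°.
I₂ = I₁ cos²(103° − 38°) = 0.5 I₀ · cos²(65°) = 0.0893 I₀.
After rotation:
Unpolarized light through the first polarizer → I₁ = ½ I₀, now polarized at 1°.
Angle between axes 1 and 2: 78°. I₂ = 0.5 I₀ · cos²(78°) = 0.02161 I₀.
Ratio = 0.02161 / 0.0893 = 0.242.

I_new/I_old ≈ 0.242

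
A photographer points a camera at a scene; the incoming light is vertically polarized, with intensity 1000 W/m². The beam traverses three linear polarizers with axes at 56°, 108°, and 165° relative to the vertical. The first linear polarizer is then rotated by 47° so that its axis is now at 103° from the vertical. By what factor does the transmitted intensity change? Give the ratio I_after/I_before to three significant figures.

I_new/I_old ≈ 0.424

Before rotation:
By Malus's law, I₁ = I₀ cos²(56° − 0°) = I₀ cos²(56°) = 0.3127 I₀.
I₂ = I₁ cos²(108° − 56°) = 0.3127 I₀ · cos²(52°) = 0.1185 I₀.
I₃ = I₂ cos²(165° − 108°) = 0.1185 I₀ · cos²(57°) = 0.03516 I₀.
After rotation:
I₁ = I₀ cos²(103° − 0°) = I₀ cos²(77°) = 0.0506 I₀.
I₂ = I₁ cos²(108° − 103°) = 0.0506 I₀ · cos²(5°) = 0.05022 I₀.
I₃ = I₂ cos²(165° − 108°) = 0.05022 I₀ · cos²(57°) = 0.0149 I₀.
Ratio = 0.0149 / 0.03516 = 0.4237.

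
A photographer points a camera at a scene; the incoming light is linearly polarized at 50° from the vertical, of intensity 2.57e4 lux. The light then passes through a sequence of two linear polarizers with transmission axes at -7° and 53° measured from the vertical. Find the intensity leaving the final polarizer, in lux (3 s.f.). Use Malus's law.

By Malus's law, I₁ = 2.57e4 lux · cos²(57°) = 7623 lux.
I₂ = I₁ · cos²(60°) = 7623 · 0.25 = 1906 lux.

I ≈ 1910 lux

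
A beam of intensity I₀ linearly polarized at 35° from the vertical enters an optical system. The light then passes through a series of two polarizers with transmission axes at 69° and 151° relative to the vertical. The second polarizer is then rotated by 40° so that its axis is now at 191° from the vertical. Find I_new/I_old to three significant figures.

Before rotation:
By Malus's law, I₁ = I₀ cos²(69° − 35°) = I₀ cos²(34°) = 0.6873 I₀.
I₂ = I₁ cos²(151° − 69°) = 0.6873 I₀ · cos²(82°) = 0.01331 I₀.
After rotation:
I₁ = I₀ cos²(69° − 35°) = I₀ cos²(34°) = 0.6873 I₀.
Angle between axes 1 and 2: 58°. I₂ = 0.6873 I₀ · cos²(58°) = 0.193 I₀.
Ratio = 0.193 / 0.01331 = 14.5.

I_new/I_old ≈ 14.5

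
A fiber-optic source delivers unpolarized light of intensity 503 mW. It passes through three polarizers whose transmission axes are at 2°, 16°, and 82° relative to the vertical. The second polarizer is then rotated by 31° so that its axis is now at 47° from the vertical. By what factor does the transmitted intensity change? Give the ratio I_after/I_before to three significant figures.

I_new/I_old ≈ 2.15

Before rotation:
Unpolarized light through the first polarizer → I₁ = ½ I₀, now polarized at 2°.
I₂ = I₁ cos²(16° − 2°) = 0.5 I₀ · cos²(14°) = 0.4707 I₀.
I₃ = I₂ cos²(82° − 16°) = 0.4707 I₀ · cos²(66°) = 0.07788 I₀.
After rotation:
Unpolarized light through the first polarizer → I₁ = ½ I₀, now polarized at 2°.
I₂ = I₁ cos²(47° − 2°) = 0.5 I₀ · cos²(45°) = 0.25 I₀.
I₃ = I₂ cos²(82° − 47°) = 0.25 I₀ · cos²(35°) = 0.1678 I₀.
Ratio = 0.1678 / 0.07788 = 2.154.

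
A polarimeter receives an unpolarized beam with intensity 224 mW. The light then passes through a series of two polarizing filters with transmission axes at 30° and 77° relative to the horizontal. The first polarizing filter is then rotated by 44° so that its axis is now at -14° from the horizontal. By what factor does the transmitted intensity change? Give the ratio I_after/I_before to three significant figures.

Before rotation:
Unpolarized light through the first polarizer → I₁ = ½ I₀, now polarized at 30°.
I₂ = I₁ cos²(77° − 30°) = 0.5 I₀ · cos²(47°) = 0.2326 I₀.
After rotation:
Unpolarized light through the first polarizer → I₁ = ½ I₀, now polarized at -14°.
Angle between axes 1 and 2: 89°. I₂ = 0.5 I₀ · cos²(89°) = 0.0001523 I₀.
Ratio = 0.0001523 / 0.2326 = 0.0006549.

I_new/I_old ≈ 0.000655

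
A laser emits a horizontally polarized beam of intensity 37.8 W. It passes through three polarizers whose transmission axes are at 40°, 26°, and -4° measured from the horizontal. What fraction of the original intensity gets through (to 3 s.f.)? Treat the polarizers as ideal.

I/I₀ ≈ 0.414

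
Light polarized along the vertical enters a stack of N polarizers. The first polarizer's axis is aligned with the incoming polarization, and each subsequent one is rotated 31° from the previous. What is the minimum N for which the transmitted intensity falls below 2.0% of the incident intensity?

N = 14

First polarizer is aligned with the polarization: full transmission.
Each further stage multiplies by cos²(31°) = 0.7347.
After N polarizers: T = 0.7347^(N−1). Require T < 0.020 ⇒ N−1 > ln(0.020)/ln(0.7347) = 12.69, so N−1 ≥ 13 and N = 14.
Check: N=14 gives T = 0.01818 < 0.020; N=13 gives T = 0.02475.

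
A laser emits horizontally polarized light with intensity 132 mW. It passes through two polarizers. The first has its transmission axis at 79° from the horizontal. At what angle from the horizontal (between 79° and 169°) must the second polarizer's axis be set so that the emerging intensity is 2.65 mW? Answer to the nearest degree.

By Malus's law, I₁ = I₀ cos²(79° − 0°) = I₀ cos²(79°) = 0.03641 I₀.
Target fraction: 2.65 / 132 mW = 0.02008 of I₀.
Need I₂/I₀ = 0.02008, so cos²(θ − 79°) = 0.02008 / 0.03641 = 0.5514.
θ − 79° = arccos(√0.5514) = 42.0°, giving θ ≈ 79 + 42.0 = 121.0°.

θ ≈ 121°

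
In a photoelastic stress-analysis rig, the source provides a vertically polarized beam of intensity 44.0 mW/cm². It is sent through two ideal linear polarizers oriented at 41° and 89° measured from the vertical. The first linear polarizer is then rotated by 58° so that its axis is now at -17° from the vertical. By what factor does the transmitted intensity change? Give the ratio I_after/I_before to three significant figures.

Before rotation:
By Malus's law, I₁ = I₀ cos²(41° − 0°) = I₀ cos²(41°) = 0.5696 I₀.
I₂ = I₁ cos²(89° − 41°) = 0.5696 I₀ · cos²(48°) = 0.255 I₀.
After rotation:
I₁ = I₀ cos²(-17° − 0°) = I₀ cos²(17°) = 0.9145 I₀.
Angle between axes 1 and 2: 74°. I₂ = 0.9145 I₀ · cos²(74°) = 0.06948 I₀.
Ratio = 0.06948 / 0.255 = 0.2725.

I_new/I_old ≈ 0.272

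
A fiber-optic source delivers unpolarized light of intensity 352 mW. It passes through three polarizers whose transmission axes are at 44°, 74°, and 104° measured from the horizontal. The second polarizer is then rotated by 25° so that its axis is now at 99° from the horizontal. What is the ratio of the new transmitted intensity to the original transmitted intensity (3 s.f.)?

I_new/I_old ≈ 0.580

Before rotation:
Unpolarized light through the first polarizer → I₁ = ½ I₀, now polarized at 44°.
I₂ = I₁ cos²(74° − 44°) = 0.5 I₀ · cos²(30°) = 0.375 I₀.
I₃ = I₂ cos²(104° − 74°) = 0.375 I₀ · cos²(30°) = 0.2813 I₀.
After rotation:
Unpolarized light through the first polarizer → I₁ = ½ I₀, now polarized at 44°.
I₂ = I₁ cos²(99° − 44°) = 0.5 I₀ · cos²(55°) = 0.1645 I₀.
I₃ = I₂ cos²(104° − 99°) = 0.1645 I₀ · cos²(5°) = 0.1632 I₀.
Ratio = 0.1632 / 0.2813 = 0.5804.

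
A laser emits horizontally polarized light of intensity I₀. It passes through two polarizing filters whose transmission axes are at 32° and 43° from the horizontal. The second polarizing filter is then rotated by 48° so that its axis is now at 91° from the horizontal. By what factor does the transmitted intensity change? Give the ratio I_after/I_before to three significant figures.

Before rotation:
By Malus's law, I₁ = I₀ cos²(32° − 0°) = I₀ cos²(32°) = 0.7192 I₀.
I₂ = I₁ cos²(43° − 32°) = 0.7192 I₀ · cos²(11°) = 0.693 I₀.
After rotation:
I₁ = I₀ cos²(32° − 0°) = I₀ cos²(32°) = 0.7192 I₀.
I₂ = I₁ cos²(91° − 32°) = 0.7192 I₀ · cos²(59°) = 0.1908 I₀.
Ratio = 0.1908 / 0.693 = 0.2753.

I_new/I_old ≈ 0.275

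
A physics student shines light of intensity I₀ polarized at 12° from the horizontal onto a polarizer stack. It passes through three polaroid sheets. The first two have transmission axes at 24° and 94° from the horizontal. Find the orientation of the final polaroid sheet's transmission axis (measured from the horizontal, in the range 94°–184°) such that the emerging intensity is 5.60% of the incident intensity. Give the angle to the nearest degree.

I₁ = I₀ cos²(24° − 12°) = I₀ cos²(12°) = 0.9568 I₀.
I₂ = I₁ cos²(94° − 24°) = 0.9568 I₀ · cos²(70°) = 0.1119 I₀.
Need I₃/I₀ = 0.056, so cos²(θ − 94°) = 0.056 / 0.1119 = 0.5004.
θ − 94° = arccos(√0.5004) = 45.0°, giving θ ≈ 94 + 45.0 = 139.0°.

θ ≈ 139°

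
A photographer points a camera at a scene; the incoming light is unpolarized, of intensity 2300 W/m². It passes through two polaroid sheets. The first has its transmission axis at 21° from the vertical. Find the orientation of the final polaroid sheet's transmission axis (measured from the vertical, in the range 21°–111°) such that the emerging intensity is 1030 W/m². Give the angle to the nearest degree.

θ ≈ 40°

Unpolarized light through the first polarizer → I₁ = ½ I₀, now polarized at 21°.
Target fraction: 1030 / 2300 W/m² = 0.4478 of I₀.
Need I₂/I₀ = 0.4478, so cos²(θ − 21°) = 0.4478 / 0.5 = 0.8957.
θ − 21° = arccos(√0.8957) = 18.8°, giving θ ≈ 21 + 18.8 = 39.8°.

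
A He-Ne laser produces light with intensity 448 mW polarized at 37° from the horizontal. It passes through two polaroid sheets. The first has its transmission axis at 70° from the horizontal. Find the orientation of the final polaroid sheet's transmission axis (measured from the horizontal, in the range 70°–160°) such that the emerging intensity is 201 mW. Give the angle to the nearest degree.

θ ≈ 107°

I₁ = I₀ cos²(70° − 37°) = I₀ cos²(33°) = 0.7034 I₀.
Target fraction: 201 / 448 mW = 0.4487 of I₀.
Need I₂/I₀ = 0.4487, so cos²(θ − 70°) = 0.4487 / 0.7034 = 0.6379.
θ − 70° = arccos(√0.6379) = 37.0°, giving θ ≈ 70 + 37.0 = 107.0°.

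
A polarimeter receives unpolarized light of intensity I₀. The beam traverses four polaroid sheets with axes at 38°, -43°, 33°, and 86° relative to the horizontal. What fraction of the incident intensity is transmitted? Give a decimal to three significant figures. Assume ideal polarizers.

≈ 0.000259 I₀

Unpolarized light through the first polarizer → I₁ = ½ I₀, now polarized at 38°.
I₂ = I₁ cos²(-43° − 38°) = 0.5 I₀ · cos²(81°) = 0.01224 I₀.
I₃ = I₂ cos²(33° + 43°) = 0.01224 I₀ · cos²(76°) = 0.0007161 I₀.
I₄ = I₃ cos²(86° − 33°) = 0.0007161 I₀ · cos²(53°) = 0.0002594 I₀.
Transmitted fraction = 0.0002594.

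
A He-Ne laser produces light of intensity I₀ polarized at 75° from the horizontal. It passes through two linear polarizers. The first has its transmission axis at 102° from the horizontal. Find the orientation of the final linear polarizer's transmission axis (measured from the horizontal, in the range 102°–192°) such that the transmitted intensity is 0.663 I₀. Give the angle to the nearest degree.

θ ≈ 126°

I₁ = I₀ cos²(102° − 75°) = I₀ cos²(27°) = 0.7939 I₀.
Need I₂/I₀ = 0.663, so cos²(θ − 102°) = 0.663 / 0.7939 = 0.8351.
θ − 102° = arccos(√0.8351) = 24.0°, giving θ ≈ 102 + 24.0 = 126.0°.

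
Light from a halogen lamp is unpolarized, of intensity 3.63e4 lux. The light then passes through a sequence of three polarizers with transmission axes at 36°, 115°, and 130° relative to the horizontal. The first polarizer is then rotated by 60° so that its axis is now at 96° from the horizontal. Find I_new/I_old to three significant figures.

I_new/I_old ≈ 24.6

Before rotation:
Unpolarized light through the first polarizer → I₁ = ½ I₀, now polarized at 36°.
I₂ = I₁ cos²(115° − 36°) = 0.5 I₀ · cos²(79°) = 0.0182 I₀.
I₃ = I₂ cos²(130° − 115°) = 0.0182 I₀ · cos²(15°) = 0.01698 I₀.
After rotation:
Unpolarized light through the first polarizer → I₁ = ½ I₀, now polarized at 96°.
I₂ = I₁ cos²(115° − 96°) = 0.5 I₀ · cos²(19°) = 0.447 I₀.
I₃ = I₂ cos²(130° − 115°) = 0.447 I₀ · cos²(15°) = 0.4171 I₀.
Ratio = 0.4171 / 0.01698 = 24.56.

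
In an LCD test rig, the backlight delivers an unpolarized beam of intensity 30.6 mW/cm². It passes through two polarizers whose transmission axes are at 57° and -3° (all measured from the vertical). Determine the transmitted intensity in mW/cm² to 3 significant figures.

Unpolarized light through the first polarizer → I₁ = 30.6 mW/cm²/2 = 15.3 mW/cm², polarized at 57°.
I₂ = I₁ · cos²(60°) = 15.3 · 0.25 = 3.825 mW/cm².

I ≈ 3.83 mW/cm²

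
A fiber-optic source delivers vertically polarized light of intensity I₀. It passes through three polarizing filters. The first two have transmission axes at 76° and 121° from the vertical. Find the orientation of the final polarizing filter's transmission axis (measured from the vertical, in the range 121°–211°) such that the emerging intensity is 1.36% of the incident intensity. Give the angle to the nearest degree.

θ ≈ 168°

I₁ = I₀ cos²(76° − 0°) = I₀ cos²(76°) = 0.05853 I₀.
I₂ = I₁ cos²(121° − 76°) = 0.05853 I₀ · cos²(45°) = 0.02926 I₀.
Need I₃/I₀ = 0.0136, so cos²(θ − 121°) = 0.0136 / 0.02926 = 0.4647.
θ − 121° = arccos(√0.4647) = 47.0°, giving θ ≈ 121 + 47.0 = 168.0°.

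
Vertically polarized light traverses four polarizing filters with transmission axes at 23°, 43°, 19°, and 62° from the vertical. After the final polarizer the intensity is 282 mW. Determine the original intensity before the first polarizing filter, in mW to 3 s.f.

I₀ ≈ 844 mW

I₁ = I₀ cos²(23° − 0°) = I₀ cos²(23°) = 0.8473 I₀.
I₂ = I₁ cos²(43° − 23°) = 0.8473 I₀ · cos²(20°) = 0.7482 I₀.
I₃ = I₂ cos²(19° − 43°) = 0.7482 I₀ · cos²(24°) = 0.6244 I₀.
I₄ = I₃ cos²(62° − 19°) = 0.6244 I₀ · cos²(43°) = 0.334 I₀.
So 282 mW = 0.334 I₀, giving I₀ = 282/0.334 = 844.3 mW.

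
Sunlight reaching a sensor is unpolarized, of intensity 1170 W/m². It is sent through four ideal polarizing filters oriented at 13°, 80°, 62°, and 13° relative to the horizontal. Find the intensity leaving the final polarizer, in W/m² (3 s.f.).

I ≈ 34.8 W/m²

Unpolarized light through the first polarizer → I₁ = 1170 W/m²/2 = 585 W/m², polarized at 13°.
I₂ = I₁ · cos²(67°) = 585 · 0.1527 = 89.31 W/m².
I₃ = I₂ · cos²(18°) = 89.31 · 0.9045 = 80.78 W/m².
I₄ = I₃ · cos²(49°) = 80.78 · 0.4304 = 34.77 W/m².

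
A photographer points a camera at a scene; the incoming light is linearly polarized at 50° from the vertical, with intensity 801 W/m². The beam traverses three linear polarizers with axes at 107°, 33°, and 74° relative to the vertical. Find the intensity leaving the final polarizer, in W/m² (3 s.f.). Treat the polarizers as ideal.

I₁ = 801 W/m² · cos²(57°) = 237.6 W/m².
I₂ = I₁ · cos²(74°) = 237.6 · 0.07598 = 18.05 W/m².
I₃ = I₂ · cos²(41°) = 18.05 · 0.5696 = 10.28 W/m².

I ≈ 10.3 W/m²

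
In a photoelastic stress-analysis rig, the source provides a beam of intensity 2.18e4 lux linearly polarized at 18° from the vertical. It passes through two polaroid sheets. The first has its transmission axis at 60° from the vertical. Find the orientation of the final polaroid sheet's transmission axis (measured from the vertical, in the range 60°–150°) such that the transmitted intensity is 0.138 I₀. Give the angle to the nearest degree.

θ ≈ 120°

I₁ = I₀ cos²(60° − 18°) = I₀ cos²(42°) = 0.5523 I₀.
Need I₂/I₀ = 0.138, so cos²(θ − 60°) = 0.138 / 0.5523 = 0.2499.
θ − 60° = arccos(√0.2499) = 60.0°, giving θ ≈ 60 + 60.0 = 120.0°.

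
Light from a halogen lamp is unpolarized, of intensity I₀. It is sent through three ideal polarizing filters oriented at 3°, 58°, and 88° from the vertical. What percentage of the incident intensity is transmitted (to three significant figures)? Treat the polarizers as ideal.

≈ 12.3%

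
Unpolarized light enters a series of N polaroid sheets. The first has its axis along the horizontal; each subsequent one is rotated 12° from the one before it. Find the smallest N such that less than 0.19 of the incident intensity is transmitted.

N = 23

First polarizer halves the unpolarized light: factor 1/2.
Each further stage multiplies by cos²(12°) = 0.9568.
After N polarizers: T = 0.5·0.9568^(N−1). Require T < 0.19 ⇒ N−1 > ln(0.19/0.5)/ln(0.9568) = 21.90, so N−1 ≥ 22 and N = 23.
Check: N=23 gives T = 0.1891 < 0.19; N=22 gives T = 0.1977.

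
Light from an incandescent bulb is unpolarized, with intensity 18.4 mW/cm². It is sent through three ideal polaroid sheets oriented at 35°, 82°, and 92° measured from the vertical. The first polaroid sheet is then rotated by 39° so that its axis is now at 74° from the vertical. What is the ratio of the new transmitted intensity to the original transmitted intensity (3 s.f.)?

Before rotation:
Unpolarized light through the first polarizer → I₁ = ½ I₀, now polarized at 35°.
I₂ = I₁ cos²(82° − 35°) = 0.5 I₀ · cos²(47°) = 0.2326 I₀.
I₃ = I₂ cos²(92° − 82°) = 0.2326 I₀ · cos²(10°) = 0.2255 I₀.
After rotation:
Unpolarized light through the first polarizer → I₁ = ½ I₀, now polarized at 74°.
I₂ = I₁ cos²(82° − 74°) = 0.5 I₀ · cos²(8°) = 0.4903 I₀.
I₃ = I₂ cos²(92° − 82°) = 0.4903 I₀ · cos²(10°) = 0.4755 I₀.
Ratio = 0.4755 / 0.2255 = 2.108.

I_new/I_old ≈ 2.11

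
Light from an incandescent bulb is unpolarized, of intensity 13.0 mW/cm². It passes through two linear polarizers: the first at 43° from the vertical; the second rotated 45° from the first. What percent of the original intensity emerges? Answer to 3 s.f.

≈ 25.0%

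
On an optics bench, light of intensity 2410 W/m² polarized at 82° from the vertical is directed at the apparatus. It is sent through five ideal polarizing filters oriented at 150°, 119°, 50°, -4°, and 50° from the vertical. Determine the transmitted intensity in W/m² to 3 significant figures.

I₁ = 2410 W/m² · cos²(68°) = 338.2 W/m².
I₂ = I₁ · cos²(31°) = 338.2 · 0.7347 = 248.5 W/m².
I₃ = I₂ · cos²(69°) = 248.5 · 0.1284 = 31.91 W/m².
I₄ = I₃ · cos²(54°) = 31.91 · 0.3455 = 11.03 W/m².
I₅ = I₄ · cos²(54°) = 11.03 · 0.3455 = 3.809 W/m².

I ≈ 3.81 W/m²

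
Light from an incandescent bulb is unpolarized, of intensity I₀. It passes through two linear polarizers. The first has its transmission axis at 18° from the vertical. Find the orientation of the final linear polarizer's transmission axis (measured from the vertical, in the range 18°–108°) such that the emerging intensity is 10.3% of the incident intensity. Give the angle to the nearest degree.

Unpolarized light through the first polarizer → I₁ = ½ I₀, now polarized at 18°.
Need I₂/I₀ = 0.103, so cos²(θ − 18°) = 0.103 / 0.5 = 0.206.
θ − 18° = arccos(√0.206) = 63.0°, giving θ ≈ 18 + 63.0 = 81.0°.

θ ≈ 81°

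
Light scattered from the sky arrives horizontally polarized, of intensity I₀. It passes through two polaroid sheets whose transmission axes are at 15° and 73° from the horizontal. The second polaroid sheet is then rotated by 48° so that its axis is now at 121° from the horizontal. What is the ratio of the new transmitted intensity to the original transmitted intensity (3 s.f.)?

Before rotation:
I₁ = I₀ cos²(15° − 0°) = I₀ cos²(15°) = 0.933 I₀.
I₂ = I₁ cos²(73° − 15°) = 0.933 I₀ · cos²(58°) = 0.262 I₀.
After rotation:
I₁ = I₀ cos²(15° − 0°) = I₀ cos²(15°) = 0.933 I₀.
Angle between axes 1 and 2: 74°. I₂ = 0.933 I₀ · cos²(74°) = 0.07089 I₀.
Ratio = 0.07089 / 0.262 = 0.2706.

I_new/I_old ≈ 0.271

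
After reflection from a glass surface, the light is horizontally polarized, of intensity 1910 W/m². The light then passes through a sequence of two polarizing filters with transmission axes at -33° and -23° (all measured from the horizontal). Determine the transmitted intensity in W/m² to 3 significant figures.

I₁ = 1910 W/m² · cos²(33°) = 1343 W/m².
I₂ = I₁ · cos²(10°) = 1343 · 0.9698 = 1303 W/m².

I ≈ 1300 W/m²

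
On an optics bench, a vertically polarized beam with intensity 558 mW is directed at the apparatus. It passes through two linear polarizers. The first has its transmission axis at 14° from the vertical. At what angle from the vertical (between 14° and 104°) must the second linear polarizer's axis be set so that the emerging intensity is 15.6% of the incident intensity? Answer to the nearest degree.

θ ≈ 80°

I₁ = I₀ cos²(14° − 0°) = I₀ cos²(14°) = 0.9415 I₀.
Need I₂/I₀ = 0.156, so cos²(θ − 14°) = 0.156 / 0.9415 = 0.1657.
θ − 14° = arccos(√0.1657) = 66.0°, giving θ ≈ 14 + 66.0 = 80.0°.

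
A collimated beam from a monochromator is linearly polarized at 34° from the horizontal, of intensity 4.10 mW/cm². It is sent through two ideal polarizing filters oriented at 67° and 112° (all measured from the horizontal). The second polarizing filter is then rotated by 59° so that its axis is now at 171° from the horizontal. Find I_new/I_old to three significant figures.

Before rotation:
I₁ = I₀ cos²(67° − 34°) = I₀ cos²(33°) = 0.7034 I₀.
I₂ = I₁ cos²(112° − 67°) = 0.7034 I₀ · cos²(45°) = 0.3517 I₀.
After rotation:
I₁ = I₀ cos²(67° − 34°) = I₀ cos²(33°) = 0.7034 I₀.
Angle between axes 1 and 2: 76°. I₂ = 0.7034 I₀ · cos²(76°) = 0.04117 I₀.
Ratio = 0.04117 / 0.3517 = 0.1171.

I_new/I_old ≈ 0.117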